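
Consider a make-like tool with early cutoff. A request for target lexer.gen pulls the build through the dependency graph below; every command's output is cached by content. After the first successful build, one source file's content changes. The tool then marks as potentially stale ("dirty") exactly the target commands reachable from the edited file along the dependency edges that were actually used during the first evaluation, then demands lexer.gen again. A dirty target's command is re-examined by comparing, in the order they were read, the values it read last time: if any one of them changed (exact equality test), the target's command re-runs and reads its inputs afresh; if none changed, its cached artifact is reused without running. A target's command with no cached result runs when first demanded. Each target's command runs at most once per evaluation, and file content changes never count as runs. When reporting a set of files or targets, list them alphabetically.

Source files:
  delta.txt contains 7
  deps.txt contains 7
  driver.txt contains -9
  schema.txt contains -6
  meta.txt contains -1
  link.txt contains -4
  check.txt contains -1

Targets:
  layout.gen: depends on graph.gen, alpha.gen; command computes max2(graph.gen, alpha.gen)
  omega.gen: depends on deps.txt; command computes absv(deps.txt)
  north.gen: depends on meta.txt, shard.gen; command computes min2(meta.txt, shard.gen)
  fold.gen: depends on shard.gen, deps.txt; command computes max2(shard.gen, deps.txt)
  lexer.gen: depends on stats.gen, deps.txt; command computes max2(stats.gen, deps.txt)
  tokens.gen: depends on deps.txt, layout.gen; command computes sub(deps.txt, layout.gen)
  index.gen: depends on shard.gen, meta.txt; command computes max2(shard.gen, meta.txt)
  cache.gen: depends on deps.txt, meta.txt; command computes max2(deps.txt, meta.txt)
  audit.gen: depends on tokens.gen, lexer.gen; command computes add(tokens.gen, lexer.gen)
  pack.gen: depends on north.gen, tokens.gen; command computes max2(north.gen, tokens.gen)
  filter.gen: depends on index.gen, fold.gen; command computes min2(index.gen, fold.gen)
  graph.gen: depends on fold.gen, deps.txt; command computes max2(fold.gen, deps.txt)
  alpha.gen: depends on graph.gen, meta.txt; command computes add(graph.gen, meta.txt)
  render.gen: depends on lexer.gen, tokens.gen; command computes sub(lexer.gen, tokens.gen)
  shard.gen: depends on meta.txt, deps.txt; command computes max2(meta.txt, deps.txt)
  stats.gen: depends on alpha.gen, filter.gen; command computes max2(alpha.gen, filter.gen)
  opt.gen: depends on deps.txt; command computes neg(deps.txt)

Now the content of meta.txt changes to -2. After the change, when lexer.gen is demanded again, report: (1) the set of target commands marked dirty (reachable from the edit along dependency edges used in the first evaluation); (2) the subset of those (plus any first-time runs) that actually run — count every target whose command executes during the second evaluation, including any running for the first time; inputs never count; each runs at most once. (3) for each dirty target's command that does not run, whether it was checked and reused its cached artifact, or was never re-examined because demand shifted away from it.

First demand of the output computes:
  shard.gen = max2(-1, 7) = 7
  fold.gen = max2(7, 7) = 7
  graph.gen = max2(7, 7) = 7
  alpha.gen = add(7, -1) = 6
  index.gen = max2(7, -1) = 7
  filter.gen = min2(7, 7) = 7
  stats.gen = max2(6, 7) = 7
  lexer.gen = max2(7, 7) = 7

After the edit, cleaning proceeds:
  shard.gen: a read changed (meta.txt -1->-2) — executes, giving 7 — identical to its old value.
  fold.gen: dirty, but its reads are unchanged (shard.gen unchanged, deps.txt unchanged); cached 7 stands.
  graph.gen: dirty, but its reads are unchanged (fold.gen unchanged, deps.txt unchanged); cached 7 stands.
  alpha.gen: a read changed (meta.txt -1->-2) — executes, giving 5.
  index.gen: a read changed (meta.txt -1->-2) — executes, giving 7 — identical to its old value.
  filter.gen: dirty, but its reads are unchanged (index.gen unchanged, fold.gen unchanged); cached 7 stands.
  stats.gen: a read changed (alpha.gen 6->5) — executes, giving 7 — identical to its old value.
  lexer.gen: dirty, but its reads are unchanged (stats.gen unchanged, deps.txt unchanged); cached 7 stands.

Note where the cutoff bites: fold.gen is checked, finds nothing changed, and keeps its cache.

The edit dirties: alpha.gen, filter.gen, fold.gen, graph.gen, index.gen, lexer.gen, shard.gen, stats.gen.
4 target commands run: alpha.gen, index.gen, shard.gen, stats.gen.
Cache hits after checking: filter.gen, fold.gen, graph.gen, lexer.gen.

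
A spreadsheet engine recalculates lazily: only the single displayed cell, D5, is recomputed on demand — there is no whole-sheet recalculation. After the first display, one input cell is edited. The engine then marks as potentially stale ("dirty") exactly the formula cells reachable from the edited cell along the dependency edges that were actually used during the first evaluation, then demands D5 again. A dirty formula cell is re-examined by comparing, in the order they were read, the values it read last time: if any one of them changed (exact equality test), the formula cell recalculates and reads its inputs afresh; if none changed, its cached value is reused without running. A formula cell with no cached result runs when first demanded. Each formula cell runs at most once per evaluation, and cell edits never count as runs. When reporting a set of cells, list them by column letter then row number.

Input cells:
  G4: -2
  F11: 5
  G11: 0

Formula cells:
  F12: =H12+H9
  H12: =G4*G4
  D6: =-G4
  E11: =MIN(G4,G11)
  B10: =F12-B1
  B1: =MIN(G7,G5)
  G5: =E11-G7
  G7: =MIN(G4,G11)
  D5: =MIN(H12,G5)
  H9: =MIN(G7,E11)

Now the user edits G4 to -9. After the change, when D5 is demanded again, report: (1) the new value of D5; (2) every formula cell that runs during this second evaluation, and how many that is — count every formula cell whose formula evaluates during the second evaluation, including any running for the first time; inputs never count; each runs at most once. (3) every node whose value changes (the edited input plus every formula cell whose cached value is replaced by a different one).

New value of D5: 0.
Formula cells that run: D5, E11, G5, G7, H12 — 5 in total.
Values that change: E11, G4, G7, H12.

First evaluation (everything demanded from the output):
  E11 = MIN(-2, 0) = -2
  G7 = MIN(-2, 0) = -2
  G5 = -2 - -2 = 0
  H12 = -2 * -2 = 4
  D5 = MIN(4, 0) = 0

Propagation after the edit:
  E11: runs — G4 -2->-9; result -9.
  G7: runs — G4 -2->-9; result -9.
  G5: runs — E11 -2->-9; G7 -2->-9; result 0 (same value as before).
  H12: runs — G4 -2->-9; G4 -2->-9; result 81.
  D5: runs — H12 4->81; result 0 (same value as before).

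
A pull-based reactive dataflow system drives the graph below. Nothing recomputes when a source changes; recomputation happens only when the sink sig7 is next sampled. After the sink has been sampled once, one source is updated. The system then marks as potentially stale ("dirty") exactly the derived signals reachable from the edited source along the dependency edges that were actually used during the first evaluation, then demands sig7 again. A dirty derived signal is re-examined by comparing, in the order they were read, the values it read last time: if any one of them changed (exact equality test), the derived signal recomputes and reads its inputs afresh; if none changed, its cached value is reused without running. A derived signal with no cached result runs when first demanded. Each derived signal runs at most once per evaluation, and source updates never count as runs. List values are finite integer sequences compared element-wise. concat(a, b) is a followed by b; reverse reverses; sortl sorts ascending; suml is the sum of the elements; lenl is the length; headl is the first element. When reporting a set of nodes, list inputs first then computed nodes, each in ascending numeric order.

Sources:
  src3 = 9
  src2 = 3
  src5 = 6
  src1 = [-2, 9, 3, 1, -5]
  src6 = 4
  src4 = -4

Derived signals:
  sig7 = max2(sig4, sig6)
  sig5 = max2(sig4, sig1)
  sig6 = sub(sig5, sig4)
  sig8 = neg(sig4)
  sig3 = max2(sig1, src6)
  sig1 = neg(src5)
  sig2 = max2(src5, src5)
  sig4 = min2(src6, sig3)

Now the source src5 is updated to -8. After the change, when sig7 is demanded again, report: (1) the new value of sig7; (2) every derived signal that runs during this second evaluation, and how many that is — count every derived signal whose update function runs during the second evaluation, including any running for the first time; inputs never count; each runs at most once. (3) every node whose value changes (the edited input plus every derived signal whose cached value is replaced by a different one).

New value of sig7: 4.
Derived signals that run: sig1, sig3, sig4, sig5, sig6, sig7 — 6 in total.
Values that change: src5, sig1, sig3, sig5, sig6.

First evaluation (everything demanded from the output):
  sig1 = neg(6) = -6
  sig3 = max2(-6, 4) = 4
  sig4 = min2(4, 4) = 4
  sig5 = max2(4, -6) = 4
  sig6 = sub(4, 4) = 0
  sig7 = max2(4, 0) = 4

Propagation after the edit:
  sig1: runs — src5 6->-8; result 8.
  sig3: runs — sig1 -6->8; result 8.
  sig4: runs — sig3 4->8; result 4 (same value as before).
  sig5: runs — sig1 -6->8; result 8.
  sig6: runs — sig5 4->8; result 4.
  sig7: runs — sig6 0->4; result 4 (same value as before).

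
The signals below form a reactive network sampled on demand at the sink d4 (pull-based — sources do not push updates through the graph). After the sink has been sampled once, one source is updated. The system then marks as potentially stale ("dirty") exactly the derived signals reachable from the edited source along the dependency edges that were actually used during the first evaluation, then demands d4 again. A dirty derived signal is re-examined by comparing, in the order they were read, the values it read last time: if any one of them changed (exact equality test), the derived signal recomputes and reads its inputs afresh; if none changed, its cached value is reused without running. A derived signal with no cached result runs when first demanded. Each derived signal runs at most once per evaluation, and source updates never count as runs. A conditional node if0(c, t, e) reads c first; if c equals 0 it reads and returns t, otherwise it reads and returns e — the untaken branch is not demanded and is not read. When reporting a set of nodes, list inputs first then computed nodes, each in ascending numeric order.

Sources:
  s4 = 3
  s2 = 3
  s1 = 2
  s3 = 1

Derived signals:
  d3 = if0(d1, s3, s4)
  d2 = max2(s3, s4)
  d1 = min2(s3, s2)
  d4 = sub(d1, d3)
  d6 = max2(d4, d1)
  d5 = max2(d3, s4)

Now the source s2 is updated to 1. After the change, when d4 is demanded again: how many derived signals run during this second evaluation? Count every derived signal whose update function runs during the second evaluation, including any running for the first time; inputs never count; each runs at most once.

Run set: d1 (1 run).
The important point: d1 recomputes to an identical value, and the output ends up unchanged.

Initial pass — values computed on the first demand:
  d1 = min2(1, 3) = 1
  d3 = if0(d1=1 -> else branch s4) = 3
  d4 = sub(1, 3) = -2

Second demand — change propagation:
  d1: re-runs because s2 3->1; new result 1 (unchanged).
  d3: re-examined; everything it read last time is the same (d1 unchanged, s4 unchanged) — cache 3 kept, no run.
  d4: re-examined; everything it read last time is the same (d1 unchanged, d3 unchanged) — cache -2 kept, no run.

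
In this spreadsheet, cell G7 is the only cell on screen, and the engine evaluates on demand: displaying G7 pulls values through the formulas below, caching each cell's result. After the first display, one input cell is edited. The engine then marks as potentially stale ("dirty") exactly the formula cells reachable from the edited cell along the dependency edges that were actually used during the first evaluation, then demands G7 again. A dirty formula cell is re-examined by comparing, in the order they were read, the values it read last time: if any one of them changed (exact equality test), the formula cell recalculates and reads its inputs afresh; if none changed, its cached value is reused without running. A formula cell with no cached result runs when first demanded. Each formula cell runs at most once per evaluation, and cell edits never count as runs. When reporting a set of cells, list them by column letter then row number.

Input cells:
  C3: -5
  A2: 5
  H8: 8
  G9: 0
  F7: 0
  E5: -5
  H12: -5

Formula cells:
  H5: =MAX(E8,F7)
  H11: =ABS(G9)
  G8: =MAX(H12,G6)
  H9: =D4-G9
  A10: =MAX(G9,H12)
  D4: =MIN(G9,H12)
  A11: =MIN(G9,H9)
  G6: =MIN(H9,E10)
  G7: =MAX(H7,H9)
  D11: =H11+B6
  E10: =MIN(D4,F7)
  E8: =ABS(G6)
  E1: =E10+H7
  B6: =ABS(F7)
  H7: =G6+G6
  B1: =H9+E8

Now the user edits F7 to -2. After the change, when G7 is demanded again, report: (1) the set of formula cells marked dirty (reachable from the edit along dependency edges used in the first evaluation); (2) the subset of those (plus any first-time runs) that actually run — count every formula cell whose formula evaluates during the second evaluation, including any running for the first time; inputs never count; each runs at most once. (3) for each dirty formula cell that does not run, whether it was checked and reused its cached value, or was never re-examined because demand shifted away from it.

Initial pass — values computed on the first demand:
  D4 = MIN(0, -5) = -5
  E10 = MIN(-5, 0) = -5
  H9 = -5 - 0 = -5
  G6 = MIN(-5, -5) = -5
  H7 = -5 + -5 = -10
  G7 = MAX(-10, -5) = -5

Second demand — change propagation:
  E10: re-runs because F7 0->-2; new result -5 (unchanged).
  G6: re-examined; everything it read last time is the same (H9 unchanged, E10 unchanged) — cache -5 kept, no run.
  H7: re-examined; everything it read last time is the same (G6 unchanged, G6 unchanged) — cache -10 kept, no run.
  G7: re-examined; everything it read last time is the same (H7 unchanged, H9 unchanged) — cache -5 kept, no run.

The important point: E10 recomputes to an identical value, and the output ends up unchanged.

Dirty set: E10, G6, G7, H7.
Run set: E10 (1 run).
Re-examined without running (cache reused): G6, G7, H7.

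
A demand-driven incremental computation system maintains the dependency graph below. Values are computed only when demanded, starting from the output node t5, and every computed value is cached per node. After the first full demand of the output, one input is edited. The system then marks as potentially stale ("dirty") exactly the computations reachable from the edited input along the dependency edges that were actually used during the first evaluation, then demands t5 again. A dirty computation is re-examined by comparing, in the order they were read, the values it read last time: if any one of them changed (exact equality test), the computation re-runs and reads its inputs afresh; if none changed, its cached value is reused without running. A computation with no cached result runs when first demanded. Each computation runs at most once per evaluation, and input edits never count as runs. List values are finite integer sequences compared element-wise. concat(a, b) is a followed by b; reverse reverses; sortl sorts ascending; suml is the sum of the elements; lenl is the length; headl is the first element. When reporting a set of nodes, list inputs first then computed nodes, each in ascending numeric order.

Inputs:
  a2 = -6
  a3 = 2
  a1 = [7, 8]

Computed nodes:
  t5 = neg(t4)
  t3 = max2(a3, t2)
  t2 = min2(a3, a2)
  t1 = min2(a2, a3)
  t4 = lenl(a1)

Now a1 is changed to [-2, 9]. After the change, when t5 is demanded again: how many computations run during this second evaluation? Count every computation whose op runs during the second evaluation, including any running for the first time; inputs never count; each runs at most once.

Computations that run: t4 — 1 in total.
Key observation: the change is absorbed at t4 — it re-runs but produces the same value, and the output's value is unchanged.

First evaluation (everything demanded from the output):
  t4 = lenl([7, 8]) = 2
  t5 = neg(2) = -2

Propagation after the edit:
  t4: runs — a1 [7, 8]->[-2, 9]; result 2 (same value as before).
  t5: checked — values it read are unchanged (t4 unchanged); reused cached -2 without running.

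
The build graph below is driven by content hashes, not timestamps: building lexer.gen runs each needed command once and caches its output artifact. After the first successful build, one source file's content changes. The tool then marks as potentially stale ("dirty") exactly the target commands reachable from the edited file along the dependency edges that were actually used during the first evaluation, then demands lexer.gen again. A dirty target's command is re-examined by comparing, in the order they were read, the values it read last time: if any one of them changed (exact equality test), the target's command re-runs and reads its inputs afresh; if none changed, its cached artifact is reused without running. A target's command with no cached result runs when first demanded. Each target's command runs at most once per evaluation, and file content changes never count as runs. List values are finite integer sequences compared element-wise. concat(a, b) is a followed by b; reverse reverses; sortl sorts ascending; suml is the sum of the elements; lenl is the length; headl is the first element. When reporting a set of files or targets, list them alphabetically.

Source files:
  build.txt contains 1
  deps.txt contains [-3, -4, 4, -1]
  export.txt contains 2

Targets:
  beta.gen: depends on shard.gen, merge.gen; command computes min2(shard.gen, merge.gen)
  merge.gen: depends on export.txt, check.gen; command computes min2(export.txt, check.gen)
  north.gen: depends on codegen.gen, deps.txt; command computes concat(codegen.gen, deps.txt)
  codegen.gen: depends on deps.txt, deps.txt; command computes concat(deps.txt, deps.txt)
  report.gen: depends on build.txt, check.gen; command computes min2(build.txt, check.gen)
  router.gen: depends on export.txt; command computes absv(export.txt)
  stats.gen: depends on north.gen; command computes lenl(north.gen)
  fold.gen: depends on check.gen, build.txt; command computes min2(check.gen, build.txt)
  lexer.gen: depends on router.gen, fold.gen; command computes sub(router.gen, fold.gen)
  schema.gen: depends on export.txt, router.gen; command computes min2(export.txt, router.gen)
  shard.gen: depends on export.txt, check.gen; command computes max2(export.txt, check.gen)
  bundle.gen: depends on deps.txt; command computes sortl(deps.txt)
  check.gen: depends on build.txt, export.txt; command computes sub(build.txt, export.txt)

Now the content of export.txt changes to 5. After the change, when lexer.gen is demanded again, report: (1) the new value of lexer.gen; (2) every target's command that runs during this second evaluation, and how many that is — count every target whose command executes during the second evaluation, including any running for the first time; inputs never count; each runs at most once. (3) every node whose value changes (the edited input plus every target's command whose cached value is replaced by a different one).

lexer.gen now evaluates to 9.
Run set: check.gen, fold.gen, lexer.gen, router.gen (4 run).
Changed values: check.gen, export.txt, fold.gen, lexer.gen, router.gen.

Initial pass — values computed on the first demand:
  check.gen = sub(1, 2) = -1
  fold.gen = min2(-1, 1) = -1
  router.gen = absv(2) = 2
  lexer.gen = sub(2, -1) = 3

Second demand — change propagation:
  check.gen: re-runs because export.txt 2->5; new result -4.
  fold.gen: re-runs because check.gen -1->-4; new result -4.
  router.gen: re-runs because export.txt 2->5; new result 5.
  lexer.gen: re-runs because router.gen 2->5; fold.gen -1->-4; new result 9.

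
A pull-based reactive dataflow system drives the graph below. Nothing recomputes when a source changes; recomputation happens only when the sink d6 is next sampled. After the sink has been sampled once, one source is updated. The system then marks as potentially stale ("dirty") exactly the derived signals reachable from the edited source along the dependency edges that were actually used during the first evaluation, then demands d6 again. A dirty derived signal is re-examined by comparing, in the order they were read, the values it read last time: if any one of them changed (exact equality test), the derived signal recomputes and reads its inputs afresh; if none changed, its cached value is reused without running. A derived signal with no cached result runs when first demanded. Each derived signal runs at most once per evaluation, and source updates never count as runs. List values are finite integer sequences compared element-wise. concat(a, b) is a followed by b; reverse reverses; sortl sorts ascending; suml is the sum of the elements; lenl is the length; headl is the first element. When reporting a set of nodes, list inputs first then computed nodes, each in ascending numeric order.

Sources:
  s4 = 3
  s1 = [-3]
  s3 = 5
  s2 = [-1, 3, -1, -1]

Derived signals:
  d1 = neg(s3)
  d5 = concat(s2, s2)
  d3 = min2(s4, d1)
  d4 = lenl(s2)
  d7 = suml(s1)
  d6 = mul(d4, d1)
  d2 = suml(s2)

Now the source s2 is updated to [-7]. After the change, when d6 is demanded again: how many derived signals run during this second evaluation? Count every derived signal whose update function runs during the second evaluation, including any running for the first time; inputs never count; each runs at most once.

First evaluation (everything demanded from the output):
  d1 = neg(5) = -5
  d4 = lenl([-1, 3, -1, -1]) = 4
  d6 = mul(4, -5) = -20

Propagation after the edit:
  d4: runs — s2 [-1, 3, -1, -1]->[-7]; result 1.
  d6: runs — d4 4->1; result -5.

Derived signals that run: d4, d6 — 2 in total.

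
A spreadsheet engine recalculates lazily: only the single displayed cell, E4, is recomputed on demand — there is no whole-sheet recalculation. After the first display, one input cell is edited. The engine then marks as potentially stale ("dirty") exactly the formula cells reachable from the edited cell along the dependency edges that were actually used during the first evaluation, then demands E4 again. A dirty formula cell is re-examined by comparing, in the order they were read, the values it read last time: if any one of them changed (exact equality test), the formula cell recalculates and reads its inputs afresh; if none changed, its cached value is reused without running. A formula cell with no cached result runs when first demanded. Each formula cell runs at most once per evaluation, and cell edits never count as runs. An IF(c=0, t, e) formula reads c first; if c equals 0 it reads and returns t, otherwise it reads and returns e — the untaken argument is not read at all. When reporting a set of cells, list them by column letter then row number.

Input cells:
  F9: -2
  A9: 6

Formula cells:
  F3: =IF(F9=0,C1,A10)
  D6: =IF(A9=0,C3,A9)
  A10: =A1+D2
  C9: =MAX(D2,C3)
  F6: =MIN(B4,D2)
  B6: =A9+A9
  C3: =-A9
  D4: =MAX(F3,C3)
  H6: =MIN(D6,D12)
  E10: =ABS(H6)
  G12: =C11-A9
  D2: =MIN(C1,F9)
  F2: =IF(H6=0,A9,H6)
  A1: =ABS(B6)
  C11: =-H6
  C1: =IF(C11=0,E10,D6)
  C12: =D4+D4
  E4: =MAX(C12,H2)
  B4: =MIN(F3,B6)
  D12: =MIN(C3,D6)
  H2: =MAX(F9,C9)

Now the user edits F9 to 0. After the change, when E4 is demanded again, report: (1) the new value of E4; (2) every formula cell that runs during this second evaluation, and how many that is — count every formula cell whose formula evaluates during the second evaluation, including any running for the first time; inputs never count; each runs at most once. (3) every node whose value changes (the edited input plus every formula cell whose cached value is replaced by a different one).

New value of E4: 12.
Formula cells that run: C9, C12, D2, D4, E4, F3, H2 — 7 in total.
Values that change: C9, C12, D2, D4, E4, F3, F9, H2.
Key observation: a condition flipped, so demand moved to the other branch — A10 is never re-examined.

First evaluation (everything demanded from the output):
  B6 = 6 + 6 = 12
  A1 = ABS(12) = 12
  C3 = -(6) = -6
  D6 = IF(A9=0: A9=6 -> else branch A9) = 6
  D12 = MIN(-6, 6) = -6
  H6 = MIN(6, -6) = -6
  C11 = -(-6) = 6
  C1 = IF(C11=0: C11=6 -> else branch D6) = 6
  D2 = MIN(6, -2) = -2
  A10 = 12 + -2 = 10
  C9 = MAX(-2, -6) = -2
  F3 = IF(F9=0: F9=-2 -> else branch A10) = 10
  D4 = MAX(10, -6) = 10
  C12 = 10 + 10 = 20
  H2 = MAX(-2, -2) = -2
  E4 = MAX(20, -2) = 20

Propagation after the edit:
  D2: runs — F9 -2->0; result 0.
  A10: marked dirty but never re-examined — demand shifted away from it.
  C9: runs — D2 -2->0; result 0.
  F3: runs — F9 -2->0; result 6.
  D4: runs — F3 10->6; result 6.
  C12: runs — D4 10->6; D4 10->6; result 12.
  H2: runs — F9 -2->0; C9 -2->0; result 0.
  E4: runs — C12 20->12; H2 -2->0; result 12.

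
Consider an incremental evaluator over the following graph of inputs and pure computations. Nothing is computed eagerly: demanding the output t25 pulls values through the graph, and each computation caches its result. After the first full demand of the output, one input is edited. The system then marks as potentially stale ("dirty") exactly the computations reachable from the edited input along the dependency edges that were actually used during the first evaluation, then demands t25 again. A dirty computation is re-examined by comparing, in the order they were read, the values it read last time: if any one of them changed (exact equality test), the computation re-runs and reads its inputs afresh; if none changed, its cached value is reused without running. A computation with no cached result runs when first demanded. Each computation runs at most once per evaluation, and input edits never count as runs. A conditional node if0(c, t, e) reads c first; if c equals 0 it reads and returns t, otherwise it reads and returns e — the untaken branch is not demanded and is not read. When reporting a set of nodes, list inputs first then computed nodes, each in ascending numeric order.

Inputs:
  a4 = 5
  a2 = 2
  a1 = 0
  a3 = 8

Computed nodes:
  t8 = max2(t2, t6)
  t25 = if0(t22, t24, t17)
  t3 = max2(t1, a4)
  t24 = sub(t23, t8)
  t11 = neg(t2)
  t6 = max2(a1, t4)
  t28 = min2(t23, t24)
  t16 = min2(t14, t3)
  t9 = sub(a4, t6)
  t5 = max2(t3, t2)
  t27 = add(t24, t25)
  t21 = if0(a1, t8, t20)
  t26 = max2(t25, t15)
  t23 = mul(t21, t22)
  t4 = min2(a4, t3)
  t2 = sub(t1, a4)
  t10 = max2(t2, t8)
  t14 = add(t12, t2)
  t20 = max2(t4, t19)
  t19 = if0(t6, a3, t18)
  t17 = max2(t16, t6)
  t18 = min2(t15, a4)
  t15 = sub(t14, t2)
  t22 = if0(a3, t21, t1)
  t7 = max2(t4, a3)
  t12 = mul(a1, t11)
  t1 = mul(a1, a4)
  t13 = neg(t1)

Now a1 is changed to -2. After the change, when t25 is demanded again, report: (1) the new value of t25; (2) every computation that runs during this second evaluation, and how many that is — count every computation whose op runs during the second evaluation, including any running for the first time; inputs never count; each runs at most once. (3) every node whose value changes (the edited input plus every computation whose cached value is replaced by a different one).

Initial pass — values computed on the first demand:
  t1 = mul(0, 5) = 0
  t2 = sub(0, 5) = -5
  t3 = max2(0, 5) = 5
  t4 = min2(5, 5) = 5
  t6 = max2(0, 5) = 5
  t8 = max2(-5, 5) = 5
  t21 = if0(a1=0 -> then branch t8) = 5
  t22 = if0(a3=8 -> else branch t1) = 0
  t23 = mul(5, 0) = 0
  t24 = sub(0, 5) = -5
  t25 = if0(t22=0 -> then branch t24) = -5

Second demand — change propagation:
  t1: re-runs because a1 0->-2; new result -10.
  t2: re-runs because t1 0->-10; new result -15.
  t3: re-runs because t1 0->-10; new result 5 (unchanged).
  t4: re-examined; everything it read last time is the same (a4 unchanged, t3 unchanged) — cache 5 kept, no run.
  t6: re-runs because a1 0->-2; new result 5 (unchanged).
  t8: dirty yet unreached — the second evaluation never asks for it.
  t11: newly demanded (no cache) — executes and yields 15.
  t12: newly demanded (no cache) — executes and yields -30.
  t14: newly demanded (no cache) — executes and yields -45.
  t16: newly demanded (no cache) — executes and yields -45.
  t17: newly demanded (no cache) — executes and yields 5.
  t21: dirty yet unreached — the second evaluation never asks for it.
  t22: re-runs because t1 0->-10; new result -10.
  t23: dirty yet unreached — the second evaluation never asks for it.
  t24: dirty yet unreached — the second evaluation never asks for it.
  t25: re-runs because t22 0->-10; new result 5.

The important point: the flipped condition redirects demand; t8, t21, t23, t24 are left stale, never re-checked.

t25 now evaluates to 5.
Run set: t1, t2, t3, t6, t11, t12, t14, t16, t17, t22, t25 (11 run).
Changed values: a1, t1, t2, t22, t25.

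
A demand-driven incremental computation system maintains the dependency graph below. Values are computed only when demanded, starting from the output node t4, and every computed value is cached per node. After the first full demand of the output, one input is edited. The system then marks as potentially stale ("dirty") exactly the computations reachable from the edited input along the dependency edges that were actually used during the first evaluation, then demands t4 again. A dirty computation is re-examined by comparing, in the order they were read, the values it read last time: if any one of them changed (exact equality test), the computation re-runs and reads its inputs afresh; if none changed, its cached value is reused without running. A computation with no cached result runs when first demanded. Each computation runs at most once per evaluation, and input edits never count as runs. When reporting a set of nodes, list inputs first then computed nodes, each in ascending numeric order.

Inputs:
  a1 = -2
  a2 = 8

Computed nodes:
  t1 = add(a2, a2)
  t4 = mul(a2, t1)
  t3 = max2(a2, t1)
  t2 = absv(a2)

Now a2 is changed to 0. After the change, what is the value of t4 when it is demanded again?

First evaluation (everything demanded from the output):
  t1 = add(8, 8) = 16
  t4 = mul(8, 16) = 128

Propagation after the edit:
  t1: runs — a2 8->0; a2 8->0; result 0.
  t4: runs — a2 8->0; t1 16->0; result 0.

New value of t4: 0.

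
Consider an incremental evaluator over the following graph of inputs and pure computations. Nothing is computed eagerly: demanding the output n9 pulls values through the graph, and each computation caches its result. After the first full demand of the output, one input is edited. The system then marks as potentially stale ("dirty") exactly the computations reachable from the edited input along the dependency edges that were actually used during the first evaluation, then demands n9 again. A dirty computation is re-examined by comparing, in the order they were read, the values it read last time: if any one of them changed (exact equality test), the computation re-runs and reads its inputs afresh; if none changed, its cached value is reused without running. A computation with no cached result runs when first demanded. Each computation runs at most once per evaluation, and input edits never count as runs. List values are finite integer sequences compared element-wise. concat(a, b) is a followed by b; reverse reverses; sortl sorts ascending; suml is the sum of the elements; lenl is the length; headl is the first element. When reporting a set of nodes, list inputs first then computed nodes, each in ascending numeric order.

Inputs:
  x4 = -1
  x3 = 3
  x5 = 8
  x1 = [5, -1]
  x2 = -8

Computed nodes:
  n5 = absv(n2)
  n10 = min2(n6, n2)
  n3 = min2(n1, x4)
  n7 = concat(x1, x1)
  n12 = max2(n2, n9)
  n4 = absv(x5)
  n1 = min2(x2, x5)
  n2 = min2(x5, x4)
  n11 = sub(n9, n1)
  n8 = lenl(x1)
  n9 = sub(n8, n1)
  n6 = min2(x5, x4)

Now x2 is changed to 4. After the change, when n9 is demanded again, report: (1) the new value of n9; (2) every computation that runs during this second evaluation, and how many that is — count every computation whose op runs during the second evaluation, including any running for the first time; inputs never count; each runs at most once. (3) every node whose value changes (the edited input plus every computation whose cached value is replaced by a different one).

Initial pass — values computed on the first demand:
  n1 = min2(-8, 8) = -8
  n8 = lenl([5, -1]) = 2
  n9 = sub(2, -8) = 10

Second demand — change propagation:
  n1: re-runs because x2 -8->4; new result 4.
  n9: re-runs because n1 -8->4; new result -2.

n9 now evaluates to -2.
Run set: n1, n9 (2 run).
Changed values: x2, n1, n9.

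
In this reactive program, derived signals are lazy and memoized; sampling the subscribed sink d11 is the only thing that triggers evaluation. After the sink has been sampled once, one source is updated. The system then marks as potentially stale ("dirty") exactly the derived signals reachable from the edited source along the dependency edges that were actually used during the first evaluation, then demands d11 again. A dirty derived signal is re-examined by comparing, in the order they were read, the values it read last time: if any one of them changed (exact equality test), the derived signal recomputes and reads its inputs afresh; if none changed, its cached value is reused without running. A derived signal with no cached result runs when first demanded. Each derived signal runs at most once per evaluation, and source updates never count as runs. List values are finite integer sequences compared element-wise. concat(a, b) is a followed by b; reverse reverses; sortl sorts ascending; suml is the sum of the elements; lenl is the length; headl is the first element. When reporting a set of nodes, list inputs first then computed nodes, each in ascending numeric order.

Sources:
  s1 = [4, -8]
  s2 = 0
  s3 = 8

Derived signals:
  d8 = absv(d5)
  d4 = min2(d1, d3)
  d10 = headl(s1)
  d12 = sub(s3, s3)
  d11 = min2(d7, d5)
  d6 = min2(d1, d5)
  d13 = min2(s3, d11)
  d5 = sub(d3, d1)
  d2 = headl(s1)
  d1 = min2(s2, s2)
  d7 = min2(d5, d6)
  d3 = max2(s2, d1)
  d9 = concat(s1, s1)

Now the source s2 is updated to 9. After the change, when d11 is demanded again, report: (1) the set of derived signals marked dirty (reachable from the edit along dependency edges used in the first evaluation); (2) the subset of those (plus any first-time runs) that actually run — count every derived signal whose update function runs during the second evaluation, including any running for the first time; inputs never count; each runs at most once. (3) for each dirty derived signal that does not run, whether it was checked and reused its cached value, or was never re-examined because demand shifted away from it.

First demand of the output computes:
  d1 = min2(0, 0) = 0
  d3 = max2(0, 0) = 0
  d5 = sub(0, 0) = 0
  d6 = min2(0, 0) = 0
  d7 = min2(0, 0) = 0
  d11 = min2(0, 0) = 0

After the edit, cleaning proceeds:
  d1: a read changed (s2 0->9; s2 0->9) — executes, giving 9.
  d3: a read changed (s2 0->9; d1 0->9) — executes, giving 9.
  d5: a read changed (d3 0->9; d1 0->9) — executes, giving 0 — identical to its old value.
  d6: a read changed (d1 0->9) — executes, giving 0 — identical to its old value.
  d7: dirty, but its reads are unchanged (d5 unchanged, d6 unchanged); cached 0 stands.
  d11: dirty, but its reads are unchanged (d7 unchanged, d5 unchanged); cached 0 stands.

Note where the cutoff bites: d7 is checked, finds nothing changed, and keeps its cache.

The edit dirties: d1, d3, d5, d6, d7, d11.
4 derived signals run: d1, d3, d5, d6.
Cache hits after checking: d7, d11.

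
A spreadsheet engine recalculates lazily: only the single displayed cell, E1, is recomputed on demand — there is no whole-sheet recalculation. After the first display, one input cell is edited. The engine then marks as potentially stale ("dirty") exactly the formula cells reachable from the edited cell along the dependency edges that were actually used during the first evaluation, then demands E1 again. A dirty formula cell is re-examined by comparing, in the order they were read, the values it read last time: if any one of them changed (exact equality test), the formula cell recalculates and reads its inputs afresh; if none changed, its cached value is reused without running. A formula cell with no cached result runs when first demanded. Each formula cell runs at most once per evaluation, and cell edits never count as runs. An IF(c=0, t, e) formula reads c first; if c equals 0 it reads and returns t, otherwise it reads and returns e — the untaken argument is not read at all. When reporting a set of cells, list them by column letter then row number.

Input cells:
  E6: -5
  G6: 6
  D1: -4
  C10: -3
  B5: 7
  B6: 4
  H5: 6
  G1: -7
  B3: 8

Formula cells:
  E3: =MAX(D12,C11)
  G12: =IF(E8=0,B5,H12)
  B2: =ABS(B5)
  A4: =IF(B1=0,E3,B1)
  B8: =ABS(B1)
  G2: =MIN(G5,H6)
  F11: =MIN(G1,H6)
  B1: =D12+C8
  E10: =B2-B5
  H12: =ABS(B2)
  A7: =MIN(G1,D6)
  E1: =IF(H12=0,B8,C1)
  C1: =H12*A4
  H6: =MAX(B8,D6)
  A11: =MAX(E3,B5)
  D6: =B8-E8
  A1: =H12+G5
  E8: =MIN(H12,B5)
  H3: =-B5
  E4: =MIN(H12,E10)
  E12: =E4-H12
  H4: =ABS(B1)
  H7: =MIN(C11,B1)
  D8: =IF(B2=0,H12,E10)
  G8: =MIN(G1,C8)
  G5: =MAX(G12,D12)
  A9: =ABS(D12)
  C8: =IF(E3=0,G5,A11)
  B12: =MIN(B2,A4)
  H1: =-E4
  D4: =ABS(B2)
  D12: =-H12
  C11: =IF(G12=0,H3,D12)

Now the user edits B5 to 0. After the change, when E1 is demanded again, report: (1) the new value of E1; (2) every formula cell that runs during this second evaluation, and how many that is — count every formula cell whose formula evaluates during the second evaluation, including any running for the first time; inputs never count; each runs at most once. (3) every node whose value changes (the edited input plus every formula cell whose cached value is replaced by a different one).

New value of E1: 0.
Formula cells that run: B1, B2, B8, C8, C11, D12, E1, E3, E8, G5, G12, H3, H12 — 13 in total.
Values that change: B2, B5, C8, C11, D12, E1, E3, E8, G12, H12.
Key observation: a condition flipped, so demand moved to the other branch — A4, A11, C1 are never re-examined.

First evaluation (everything demanded from the output):
  B2 = ABS(7) = 7
  H12 = ABS(7) = 7
  D12 = -(7) = -7
  E8 = MIN(7, 7) = 7
  G12 = IF(E8=0: E8=7 -> else branch H12) = 7
  C11 = IF(G12=0: G12=7 -> else branch D12) = -7
  E3 = MAX(-7, -7) = -7
  A11 = MAX(-7, 7) = 7
  C8 = IF(E3=0: E3=-7 -> else branch A11) = 7
  B1 = -7 + 7 = 0
  A4 = IF(B1=0: B1=0 -> then branch E3) = -7
  C1 = 7 * -7 = -49
  E1 = IF(H12=0: H12=7 -> else branch C1) = -49

Propagation after the edit:
  B2: runs — B5 7->0; result 0.
  H3: demanded for the first time — runs, produces 0.
  H12: runs — B2 7->0; result 0.
  D12: runs — H12 7->0; result 0.
  E8: runs — H12 7->0; B5 7->0; result 0.
  G12: runs — E8 7->0; H12 7->0; result 0.
  C11: runs — G12 7->0; D12 -7->0; result 0.
  E3: runs — D12 -7->0; C11 -7->0; result 0.
  A11: marked dirty but never re-examined — demand shifted away from it.
  G5: demanded for the first time — runs, produces 0.
  C8: runs — E3 -7->0; result 0.
  B1: runs — D12 -7->0; C8 7->0; result 0 (same value as before).
  A4: marked dirty but never re-examined — demand shifted away from it.
  B8: demanded for the first time — runs, produces 0.
  C1: marked dirty but never re-examined — demand shifted away from it.
  E1: runs — H12 7->0; result 0.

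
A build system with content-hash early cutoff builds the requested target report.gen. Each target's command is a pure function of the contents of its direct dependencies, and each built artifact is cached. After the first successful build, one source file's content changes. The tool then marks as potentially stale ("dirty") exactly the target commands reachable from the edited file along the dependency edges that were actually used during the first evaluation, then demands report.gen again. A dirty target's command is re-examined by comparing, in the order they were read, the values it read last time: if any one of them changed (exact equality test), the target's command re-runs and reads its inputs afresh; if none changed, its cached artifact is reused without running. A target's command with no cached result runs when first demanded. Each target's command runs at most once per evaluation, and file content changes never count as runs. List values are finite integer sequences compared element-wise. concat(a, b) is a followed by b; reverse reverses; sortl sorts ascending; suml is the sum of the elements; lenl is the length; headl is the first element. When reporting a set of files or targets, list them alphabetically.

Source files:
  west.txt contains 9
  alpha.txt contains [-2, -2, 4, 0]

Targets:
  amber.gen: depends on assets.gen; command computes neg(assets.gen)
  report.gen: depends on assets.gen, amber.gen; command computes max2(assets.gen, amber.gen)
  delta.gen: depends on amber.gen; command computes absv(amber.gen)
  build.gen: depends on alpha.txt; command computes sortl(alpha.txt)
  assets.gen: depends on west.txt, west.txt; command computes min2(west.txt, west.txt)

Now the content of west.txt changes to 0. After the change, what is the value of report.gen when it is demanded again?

First evaluation (everything demanded from the output):
  assets.gen = min2(9, 9) = 9
  amber.gen = neg(9) = -9
  report.gen = max2(9, -9) = 9

Propagation after the edit:
  assets.gen: runs — west.txt 9->0; west.txt 9->0; result 0.
  amber.gen: runs — assets.gen 9->0; result 0.
  report.gen: runs — assets.gen 9->0; amber.gen -9->0; result 0.

New value of report.gen: 0.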